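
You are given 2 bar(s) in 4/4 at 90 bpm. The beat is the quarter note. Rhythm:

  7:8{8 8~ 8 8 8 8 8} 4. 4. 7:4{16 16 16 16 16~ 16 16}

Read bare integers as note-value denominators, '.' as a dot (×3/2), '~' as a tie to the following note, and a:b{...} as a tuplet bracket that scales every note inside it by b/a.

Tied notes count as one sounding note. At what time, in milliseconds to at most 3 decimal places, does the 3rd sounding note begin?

note 3 onset = 12/7b = 1142.857ms

1. 0.0ms @ 0 + 380.952ms (4/7)
2. 380.952ms @ 4/7 + 761.905ms (8/7)
3. 1142.857ms @ 12/7 + 380.952ms (4/7)
4. 1523.81ms @ 16/7 + 380.952ms (4/7)
5. 1904.762ms @ 20/7 + 380.952ms (4/7)
6. 2285.714ms @ 24/7 + 380.952ms (4/7)
7. 2666.667ms @ 4 + 1000.0ms (3/2)
8. 3666.667ms @ 11/2 + 1000.0ms (3/2)
9. 4666.667ms @ 7 + 95.238ms (1/7)
10. 4761.905ms @ 50/7 + 95.238ms (1/7)
11. 4857.143ms @ 51/7 + 95.238ms (1/7)
12. 4952.381ms @ 52/7 + 95.238ms (1/7)
13. 5047.619ms @ 53/7 + 190.476ms (2/7)
14. 5238.095ms @ 55/7 + 95.238ms (1/7)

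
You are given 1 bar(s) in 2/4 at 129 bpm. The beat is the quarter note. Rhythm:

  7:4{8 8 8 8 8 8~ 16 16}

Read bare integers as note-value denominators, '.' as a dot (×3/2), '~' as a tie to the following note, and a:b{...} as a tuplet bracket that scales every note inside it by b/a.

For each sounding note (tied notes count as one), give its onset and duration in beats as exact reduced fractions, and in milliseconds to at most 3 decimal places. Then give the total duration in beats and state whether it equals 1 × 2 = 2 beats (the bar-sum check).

1) 0.0ms=0b +132.89ms=2/7b
2) 132.89ms=2/7b +132.89ms=2/7b
3) 265.781ms=4/7b +132.89ms=2/7b
4) 398.671ms=6/7b +132.89ms=2/7b
5) 531.561ms=8/7b +132.89ms=2/7b
6) 664.452ms=10/7b +199.336ms=3/7b
7) 863.787ms=13/7b +66.445ms=1/7b
Σ=2b of 2 (129bpm 2/4) — PASS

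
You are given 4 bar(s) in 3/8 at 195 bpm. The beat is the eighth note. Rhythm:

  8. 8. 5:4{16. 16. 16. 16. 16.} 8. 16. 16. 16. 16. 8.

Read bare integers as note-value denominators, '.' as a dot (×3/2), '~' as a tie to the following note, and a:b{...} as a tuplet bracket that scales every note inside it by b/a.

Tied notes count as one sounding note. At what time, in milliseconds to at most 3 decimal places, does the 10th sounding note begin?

1. 0.0ms @ 0 + 461.538ms (3/2)
2. 461.538ms @ 3/2 + 461.538ms (3/2)
3. 923.077ms @ 3 + 184.615ms (3/5)
4. 1107.692ms @ 18/5 + 184.615ms (3/5)
5. 1292.308ms @ 21/5 + 184.615ms (3/5)
6. 1476.923ms @ 24/5 + 184.615ms (3/5)
7. 1661.538ms @ 27/5 + 184.615ms (3/5)
8. 1846.154ms @ 6 + 461.538ms (3/2)
9. 2307.692ms @ 15/2 + 230.769ms (3/4)
10. 2538.462ms @ 33/4 + 230.769ms (3/4)
11. 2769.231ms @ 9 + 230.769ms (3/4)
12. 3000.0ms @ 39/4 + 230.769ms (3/4)
13. 3230.769ms @ 21/2 + 461.538ms (3/2)

note 10 onset = 33/4b = 2538.462ms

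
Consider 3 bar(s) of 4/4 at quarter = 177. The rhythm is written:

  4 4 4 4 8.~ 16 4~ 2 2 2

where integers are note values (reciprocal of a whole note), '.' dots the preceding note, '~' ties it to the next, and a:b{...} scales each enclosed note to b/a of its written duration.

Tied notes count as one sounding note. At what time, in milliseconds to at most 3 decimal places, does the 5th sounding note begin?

1. 0.0ms @ 0 + 338.983ms (1)
2. 338.983ms @ 1 + 338.983ms (1)
3. 677.966ms @ 2 + 338.983ms (1)
4. 1016.949ms @ 3 + 338.983ms (1)
5. 1355.932ms @ 4 + 338.983ms (1)
6. 1694.915ms @ 5 + 1016.949ms (3)
7. 2711.864ms @ 8 + 677.966ms (2)
8. 3389.831ms @ 10 + 677.966ms (2)

note 5 onset = 4b = 1355.932ms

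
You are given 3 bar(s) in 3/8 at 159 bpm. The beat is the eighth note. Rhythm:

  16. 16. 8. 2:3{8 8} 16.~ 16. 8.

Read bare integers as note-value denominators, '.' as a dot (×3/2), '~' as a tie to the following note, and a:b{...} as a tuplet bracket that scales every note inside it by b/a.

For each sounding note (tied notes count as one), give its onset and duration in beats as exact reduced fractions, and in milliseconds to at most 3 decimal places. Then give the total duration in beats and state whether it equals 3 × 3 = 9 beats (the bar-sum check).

1) 0.0ms=0b +283.019ms=3/4b
2) 283.019ms=3/4b +283.019ms=3/4b
3) 566.038ms=3/2b +566.038ms=3/2b
4) 1132.075ms=3b +566.038ms=3/2b
5) 1698.113ms=9/2b +566.038ms=3/2b
6) 2264.151ms=6b +566.038ms=3/2b
7) 2830.189ms=15/2b +566.038ms=3/2b
Σ=9b of 9 (159bpm 3/8) — PASS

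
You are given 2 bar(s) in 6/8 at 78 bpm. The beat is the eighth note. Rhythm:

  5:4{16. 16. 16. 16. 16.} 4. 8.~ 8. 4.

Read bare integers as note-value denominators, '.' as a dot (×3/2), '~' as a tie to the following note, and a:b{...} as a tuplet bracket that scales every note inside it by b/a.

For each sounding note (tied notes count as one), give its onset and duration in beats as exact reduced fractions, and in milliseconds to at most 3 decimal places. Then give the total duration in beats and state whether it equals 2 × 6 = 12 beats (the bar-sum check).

1) 0.0ms=0b +461.538ms=3/5b
2) 461.538ms=3/5b +461.538ms=3/5b
3) 923.077ms=6/5b +461.538ms=3/5b
4) 1384.615ms=9/5b +461.538ms=3/5b
5) 1846.154ms=12/5b +461.538ms=3/5b
6) 2307.692ms=3b +2307.692ms=3b
7) 4615.385ms=6b +2307.692ms=3b
8) 6923.077ms=9b +2307.692ms=3b
Σ=12b of 12 (78bpm 6/8) — PASS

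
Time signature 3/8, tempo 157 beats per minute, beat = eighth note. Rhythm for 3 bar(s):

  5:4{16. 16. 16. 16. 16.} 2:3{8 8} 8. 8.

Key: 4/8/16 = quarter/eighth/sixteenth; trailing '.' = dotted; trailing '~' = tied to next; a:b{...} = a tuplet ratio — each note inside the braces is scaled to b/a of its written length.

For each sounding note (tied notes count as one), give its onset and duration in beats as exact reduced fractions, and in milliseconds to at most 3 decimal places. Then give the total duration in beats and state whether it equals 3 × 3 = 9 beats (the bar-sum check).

1) 0.0ms=0b +229.299ms=3/5b
2) 229.299ms=3/5b +229.299ms=3/5b
3) 458.599ms=6/5b +229.299ms=3/5b
4) 687.898ms=9/5b +229.299ms=3/5b
5) 917.197ms=12/5b +229.299ms=3/5b
6) 1146.497ms=3b +573.248ms=3/2b
7) 1719.745ms=9/2b +573.248ms=3/2b
8) 2292.994ms=6b +573.248ms=3/2b
9) 2866.242ms=15/2b +573.248ms=3/2b
Σ=9b of 9 (157bpm 3/8) — PASS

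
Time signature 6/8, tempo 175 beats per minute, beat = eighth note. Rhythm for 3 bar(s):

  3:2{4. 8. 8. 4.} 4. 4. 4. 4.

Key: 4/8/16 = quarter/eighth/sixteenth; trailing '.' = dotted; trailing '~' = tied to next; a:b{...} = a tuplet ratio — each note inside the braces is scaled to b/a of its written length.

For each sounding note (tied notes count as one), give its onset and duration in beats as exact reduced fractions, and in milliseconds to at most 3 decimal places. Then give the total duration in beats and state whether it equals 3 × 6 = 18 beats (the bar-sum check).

1) 0.0ms=0b +685.714ms=2b
2) 685.714ms=2b +342.857ms=1b
3) 1028.571ms=3b +342.857ms=1b
4) 1371.429ms=4b +685.714ms=2b
5) 2057.143ms=6b +1028.571ms=3b
6) 3085.714ms=9b +1028.571ms=3b
7) 4114.286ms=12b +1028.571ms=3b
8) 5142.857ms=15b +1028.571ms=3b
Σ=18b of 18 (175bpm 6/8) — PASS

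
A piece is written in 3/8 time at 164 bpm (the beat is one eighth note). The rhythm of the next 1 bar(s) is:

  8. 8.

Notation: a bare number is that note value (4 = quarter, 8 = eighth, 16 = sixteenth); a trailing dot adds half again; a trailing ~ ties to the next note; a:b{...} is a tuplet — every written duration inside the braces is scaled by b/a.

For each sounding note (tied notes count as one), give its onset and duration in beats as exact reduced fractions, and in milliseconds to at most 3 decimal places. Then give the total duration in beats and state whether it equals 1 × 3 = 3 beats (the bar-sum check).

1) 0.0ms=0b +548.78ms=3/2b
2) 548.78ms=3/2b +548.78ms=3/2b
Σ=3b of 3 (164bpm 3/8) — PASS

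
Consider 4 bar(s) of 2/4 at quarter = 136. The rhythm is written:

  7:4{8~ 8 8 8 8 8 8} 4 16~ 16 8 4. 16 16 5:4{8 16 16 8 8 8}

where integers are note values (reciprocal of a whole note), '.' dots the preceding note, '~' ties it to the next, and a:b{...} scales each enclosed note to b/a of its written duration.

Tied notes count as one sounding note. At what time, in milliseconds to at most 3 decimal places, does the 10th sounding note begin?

note 10 onset = 4b = 1764.706ms

1. 0.0ms @ 0 + 252.101ms (4/7)
2. 252.101ms @ 4/7 + 126.05ms (2/7)
3. 378.151ms @ 6/7 + 126.05ms (2/7)
4. 504.202ms @ 8/7 + 126.05ms (2/7)
5. 630.252ms @ 10/7 + 126.05ms (2/7)
6. 756.303ms @ 12/7 + 126.05ms (2/7)
7. 882.353ms @ 2 + 441.176ms (1)
8. 1323.529ms @ 3 + 220.588ms (1/2)
9. 1544.118ms @ 7/2 + 220.588ms (1/2)
10. 1764.706ms @ 4 + 661.765ms (3/2)
11. 2426.471ms @ 11/2 + 110.294ms (1/4)
12. 2536.765ms @ 23/4 + 110.294ms (1/4)
13. 2647.059ms @ 6 + 176.471ms (2/5)
14. 2823.529ms @ 32/5 + 88.235ms (1/5)
15. 2911.765ms @ 33/5 + 88.235ms (1/5)
16. 3000.0ms @ 34/5 + 176.471ms (2/5)
17. 3176.471ms @ 36/5 + 176.471ms (2/5)
18. 3352.941ms @ 38/5 + 176.471ms (2/5)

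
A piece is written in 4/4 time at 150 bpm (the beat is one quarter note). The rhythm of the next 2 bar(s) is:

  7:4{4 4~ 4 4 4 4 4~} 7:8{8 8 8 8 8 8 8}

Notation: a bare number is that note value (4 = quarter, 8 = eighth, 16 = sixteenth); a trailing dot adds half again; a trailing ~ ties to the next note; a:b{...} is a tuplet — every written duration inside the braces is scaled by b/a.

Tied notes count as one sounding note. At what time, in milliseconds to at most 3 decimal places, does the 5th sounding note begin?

note 5 onset = 20/7b = 1142.857ms

1. 0.0ms @ 0 + 228.571ms (4/7)
2. 228.571ms @ 4/7 + 457.143ms (8/7)
3. 685.714ms @ 12/7 + 228.571ms (4/7)
4. 914.286ms @ 16/7 + 228.571ms (4/7)
5. 1142.857ms @ 20/7 + 228.571ms (4/7)
6. 1371.429ms @ 24/7 + 457.143ms (8/7)
7. 1828.571ms @ 32/7 + 228.571ms (4/7)
8. 2057.143ms @ 36/7 + 228.571ms (4/7)
9. 2285.714ms @ 40/7 + 228.571ms (4/7)
10. 2514.286ms @ 44/7 + 228.571ms (4/7)
11. 2742.857ms @ 48/7 + 228.571ms (4/7)
12. 2971.429ms @ 52/7 + 228.571ms (4/7)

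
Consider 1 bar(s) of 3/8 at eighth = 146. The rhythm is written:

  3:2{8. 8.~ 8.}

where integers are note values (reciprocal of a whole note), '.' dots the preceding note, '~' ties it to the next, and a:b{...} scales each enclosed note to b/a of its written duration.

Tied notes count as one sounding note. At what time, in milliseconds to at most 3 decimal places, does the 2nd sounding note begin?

1. 0.0ms @ 0 + 410.959ms (1)
2. 410.959ms @ 1 + 821.918ms (2)

note 2 onset = 1b = 410.959ms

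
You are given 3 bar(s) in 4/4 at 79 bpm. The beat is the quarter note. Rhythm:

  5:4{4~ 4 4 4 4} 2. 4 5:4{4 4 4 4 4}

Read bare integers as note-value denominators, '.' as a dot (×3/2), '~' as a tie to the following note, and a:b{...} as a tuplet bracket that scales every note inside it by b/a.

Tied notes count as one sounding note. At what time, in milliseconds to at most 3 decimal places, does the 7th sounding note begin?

1. 0.0ms @ 0 + 1215.19ms (8/5)
2. 1215.19ms @ 8/5 + 607.595ms (4/5)
3. 1822.785ms @ 12/5 + 607.595ms (4/5)
4. 2430.38ms @ 16/5 + 607.595ms (4/5)
5. 3037.975ms @ 4 + 2278.481ms (3)
6. 5316.456ms @ 7 + 759.494ms (1)
7. 6075.949ms @ 8 + 607.595ms (4/5)
8. 6683.544ms @ 44/5 + 607.595ms (4/5)
9. 7291.139ms @ 48/5 + 607.595ms (4/5)
10. 7898.734ms @ 52/5 + 607.595ms (4/5)
11. 8506.329ms @ 56/5 + 607.595ms (4/5)

note 7 onset = 8b = 6075.949ms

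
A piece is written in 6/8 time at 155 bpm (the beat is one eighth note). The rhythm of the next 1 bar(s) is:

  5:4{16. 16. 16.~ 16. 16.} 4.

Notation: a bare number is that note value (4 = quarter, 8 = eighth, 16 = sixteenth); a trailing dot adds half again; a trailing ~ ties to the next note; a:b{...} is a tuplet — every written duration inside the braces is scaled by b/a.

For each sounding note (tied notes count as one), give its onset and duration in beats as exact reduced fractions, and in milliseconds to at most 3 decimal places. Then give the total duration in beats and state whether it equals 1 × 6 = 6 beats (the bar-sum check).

1) 0.0ms=0b +232.258ms=3/5b
2) 232.258ms=3/5b +232.258ms=3/5b
3) 464.516ms=6/5b +464.516ms=6/5b
4) 929.032ms=12/5b +232.258ms=3/5b
5) 1161.29ms=3b +1161.29ms=3b
Σ=6b of 6 (155bpm 6/8) — PASS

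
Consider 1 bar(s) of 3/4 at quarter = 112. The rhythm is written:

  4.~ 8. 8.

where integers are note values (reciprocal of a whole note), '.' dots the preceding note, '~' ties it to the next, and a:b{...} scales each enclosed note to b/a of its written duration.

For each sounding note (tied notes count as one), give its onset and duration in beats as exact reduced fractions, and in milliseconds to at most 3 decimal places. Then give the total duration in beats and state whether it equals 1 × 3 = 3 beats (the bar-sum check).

1) 0.0ms=0b +1205.357ms=9/4b
2) 1205.357ms=9/4b +401.786ms=3/4b
Σ=3b of 3 (112bpm 3/4) — PASS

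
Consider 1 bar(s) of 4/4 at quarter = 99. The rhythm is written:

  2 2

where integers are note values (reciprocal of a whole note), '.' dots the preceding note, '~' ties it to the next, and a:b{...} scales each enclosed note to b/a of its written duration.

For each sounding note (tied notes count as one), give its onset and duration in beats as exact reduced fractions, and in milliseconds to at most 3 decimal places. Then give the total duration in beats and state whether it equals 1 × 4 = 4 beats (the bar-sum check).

1) 0.0ms=0b +1212.121ms=2b
2) 1212.121ms=2b +1212.121ms=2b
Σ=4b of 4 (99bpm 4/4) — PASS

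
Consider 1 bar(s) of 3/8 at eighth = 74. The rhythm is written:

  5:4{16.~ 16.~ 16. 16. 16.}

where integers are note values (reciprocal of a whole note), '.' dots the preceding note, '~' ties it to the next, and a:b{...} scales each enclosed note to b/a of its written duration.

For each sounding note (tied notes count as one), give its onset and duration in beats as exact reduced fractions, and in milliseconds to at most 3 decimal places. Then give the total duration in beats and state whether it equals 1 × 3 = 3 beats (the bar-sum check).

1) 0.0ms=0b +1459.459ms=9/5b
2) 1459.459ms=9/5b +486.486ms=3/5b
3) 1945.946ms=12/5b +486.486ms=3/5b
Σ=3b of 3 (74bpm 3/8) — PASS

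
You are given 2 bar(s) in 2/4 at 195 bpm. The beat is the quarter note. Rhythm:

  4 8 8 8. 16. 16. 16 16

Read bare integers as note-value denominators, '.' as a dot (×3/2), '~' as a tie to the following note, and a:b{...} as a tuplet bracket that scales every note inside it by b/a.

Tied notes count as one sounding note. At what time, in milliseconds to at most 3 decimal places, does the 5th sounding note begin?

1. 0.0ms @ 0 + 307.692ms (1)
2. 307.692ms @ 1 + 153.846ms (1/2)
3. 461.538ms @ 3/2 + 153.846ms (1/2)
4. 615.385ms @ 2 + 230.769ms (3/4)
5. 846.154ms @ 11/4 + 115.385ms (3/8)
6. 961.538ms @ 25/8 + 115.385ms (3/8)
7. 1076.923ms @ 7/2 + 76.923ms (1/4)
8. 1153.846ms @ 15/4 + 76.923ms (1/4)

note 5 onset = 11/4b = 846.154ms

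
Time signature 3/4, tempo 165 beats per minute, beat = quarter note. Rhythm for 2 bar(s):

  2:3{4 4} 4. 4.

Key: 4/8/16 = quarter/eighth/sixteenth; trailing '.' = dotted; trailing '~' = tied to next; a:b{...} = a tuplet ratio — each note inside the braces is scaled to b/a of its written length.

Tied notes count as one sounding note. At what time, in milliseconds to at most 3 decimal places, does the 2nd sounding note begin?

note 2 onset = 3/2b = 545.455ms

1. 0.0ms @ 0 + 545.455ms (3/2)
2. 545.455ms @ 3/2 + 545.455ms (3/2)
3. 1090.909ms @ 3 + 545.455ms (3/2)
4. 1636.364ms @ 9/2 + 545.455ms (3/2)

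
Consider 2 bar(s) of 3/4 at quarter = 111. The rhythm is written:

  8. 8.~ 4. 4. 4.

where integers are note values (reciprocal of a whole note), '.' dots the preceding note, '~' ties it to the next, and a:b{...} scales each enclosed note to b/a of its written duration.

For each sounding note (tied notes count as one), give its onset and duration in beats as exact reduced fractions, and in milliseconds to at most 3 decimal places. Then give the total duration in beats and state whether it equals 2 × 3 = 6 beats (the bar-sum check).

1) 0.0ms=0b +405.405ms=3/4b
2) 405.405ms=3/4b +1216.216ms=9/4b
3) 1621.622ms=3b +810.811ms=3/2b
4) 2432.432ms=9/2b +810.811ms=3/2b
Σ=6b of 6 (111bpm 3/4) — PASS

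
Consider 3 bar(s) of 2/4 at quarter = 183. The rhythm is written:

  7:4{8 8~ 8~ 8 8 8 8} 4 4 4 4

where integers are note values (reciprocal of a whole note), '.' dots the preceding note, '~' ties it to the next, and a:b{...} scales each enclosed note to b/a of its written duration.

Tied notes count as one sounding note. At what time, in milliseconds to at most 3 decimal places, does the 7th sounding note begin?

note 7 onset = 3b = 983.607ms

1. 0.0ms @ 0 + 93.677ms (2/7)
2. 93.677ms @ 2/7 + 281.03ms (6/7)
3. 374.707ms @ 8/7 + 93.677ms (2/7)
4. 468.384ms @ 10/7 + 93.677ms (2/7)
5. 562.061ms @ 12/7 + 93.677ms (2/7)
6. 655.738ms @ 2 + 327.869ms (1)
7. 983.607ms @ 3 + 327.869ms (1)
8. 1311.475ms @ 4 + 327.869ms (1)
9. 1639.344ms @ 5 + 327.869ms (1)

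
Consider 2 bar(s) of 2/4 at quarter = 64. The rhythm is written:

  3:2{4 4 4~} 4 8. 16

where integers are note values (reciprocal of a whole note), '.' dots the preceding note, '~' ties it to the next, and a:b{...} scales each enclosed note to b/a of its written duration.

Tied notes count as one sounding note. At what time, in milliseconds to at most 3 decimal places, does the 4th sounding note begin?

note 4 onset = 3b = 2812.5ms

1. 0.0ms @ 0 + 625.0ms (2/3)
2. 625.0ms @ 2/3 + 625.0ms (2/3)
3. 1250.0ms @ 4/3 + 1562.5ms (5/3)
4. 2812.5ms @ 3 + 703.125ms (3/4)
5. 3515.625ms @ 15/4 + 234.375ms (1/4)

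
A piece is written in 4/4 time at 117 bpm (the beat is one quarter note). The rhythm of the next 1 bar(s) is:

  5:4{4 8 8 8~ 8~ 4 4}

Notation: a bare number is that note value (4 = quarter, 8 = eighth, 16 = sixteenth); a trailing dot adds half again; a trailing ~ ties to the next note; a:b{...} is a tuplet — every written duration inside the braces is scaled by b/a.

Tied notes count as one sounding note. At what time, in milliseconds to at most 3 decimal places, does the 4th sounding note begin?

note 4 onset = 8/5b = 820.513ms

1. 0.0ms @ 0 + 410.256ms (4/5)
2. 410.256ms @ 4/5 + 205.128ms (2/5)
3. 615.385ms @ 6/5 + 205.128ms (2/5)
4. 820.513ms @ 8/5 + 820.513ms (8/5)
5. 1641.026ms @ 16/5 + 410.256ms (4/5)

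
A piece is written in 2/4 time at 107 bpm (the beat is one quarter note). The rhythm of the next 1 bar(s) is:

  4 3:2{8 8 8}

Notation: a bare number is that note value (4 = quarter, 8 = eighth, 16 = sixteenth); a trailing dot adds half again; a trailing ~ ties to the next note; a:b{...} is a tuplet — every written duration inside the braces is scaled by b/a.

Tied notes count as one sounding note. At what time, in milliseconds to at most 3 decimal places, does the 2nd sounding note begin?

1. 0.0ms @ 0 + 560.748ms (1)
2. 560.748ms @ 1 + 186.916ms (1/3)
3. 747.664ms @ 4/3 + 186.916ms (1/3)
4. 934.579ms @ 5/3 + 186.916ms (1/3)

note 2 onset = 1b = 560.748ms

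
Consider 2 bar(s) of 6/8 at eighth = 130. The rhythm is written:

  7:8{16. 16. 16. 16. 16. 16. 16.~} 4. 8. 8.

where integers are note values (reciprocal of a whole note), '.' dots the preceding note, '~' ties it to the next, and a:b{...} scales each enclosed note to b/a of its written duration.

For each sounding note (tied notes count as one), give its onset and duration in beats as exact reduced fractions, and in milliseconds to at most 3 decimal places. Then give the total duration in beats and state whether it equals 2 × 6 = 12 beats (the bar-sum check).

1) 0.0ms=0b +395.604ms=6/7b
2) 395.604ms=6/7b +395.604ms=6/7b
3) 791.209ms=12/7b +395.604ms=6/7b
4) 1186.813ms=18/7b +395.604ms=6/7b
5) 1582.418ms=24/7b +395.604ms=6/7b
6) 1978.022ms=30/7b +395.604ms=6/7b
7) 2373.626ms=36/7b +1780.22ms=27/7b
8) 4153.846ms=9b +692.308ms=3/2b
9) 4846.154ms=21/2b +692.308ms=3/2b
Σ=12b of 12 (130bpm 6/8) — PASS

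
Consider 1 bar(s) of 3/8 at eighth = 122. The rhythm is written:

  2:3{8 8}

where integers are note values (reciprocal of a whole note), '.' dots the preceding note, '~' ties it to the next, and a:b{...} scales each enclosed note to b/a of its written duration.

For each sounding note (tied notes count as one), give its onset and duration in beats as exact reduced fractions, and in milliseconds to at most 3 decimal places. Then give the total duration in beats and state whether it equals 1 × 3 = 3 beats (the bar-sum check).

1) 0.0ms=0b +737.705ms=3/2b
2) 737.705ms=3/2b +737.705ms=3/2b
Σ=3b of 3 (122bpm 3/8) — PASS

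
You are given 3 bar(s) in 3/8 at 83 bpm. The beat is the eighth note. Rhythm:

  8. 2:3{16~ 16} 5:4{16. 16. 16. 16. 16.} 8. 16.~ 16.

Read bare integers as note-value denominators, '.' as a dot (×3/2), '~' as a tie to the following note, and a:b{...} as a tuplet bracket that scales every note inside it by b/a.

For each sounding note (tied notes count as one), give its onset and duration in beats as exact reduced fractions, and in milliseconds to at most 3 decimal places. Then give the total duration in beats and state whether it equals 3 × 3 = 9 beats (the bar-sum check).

1) 0.0ms=0b +1084.337ms=3/2b
2) 1084.337ms=3/2b +1084.337ms=3/2b
3) 2168.675ms=3b +433.735ms=3/5b
4) 2602.41ms=18/5b +433.735ms=3/5b
5) 3036.145ms=21/5b +433.735ms=3/5b
6) 3469.88ms=24/5b +433.735ms=3/5b
7) 3903.614ms=27/5b +433.735ms=3/5b
8) 4337.349ms=6b +1084.337ms=3/2b
9) 5421.687ms=15/2b +1084.337ms=3/2b
Σ=9b of 9 (83bpm 3/8) — PASS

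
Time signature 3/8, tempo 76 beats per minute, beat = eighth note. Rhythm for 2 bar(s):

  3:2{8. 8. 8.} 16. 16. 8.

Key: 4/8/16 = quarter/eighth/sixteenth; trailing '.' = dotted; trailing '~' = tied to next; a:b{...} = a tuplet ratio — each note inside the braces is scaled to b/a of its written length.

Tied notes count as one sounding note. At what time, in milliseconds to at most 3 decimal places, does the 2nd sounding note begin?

note 2 onset = 1b = 789.474ms

1. 0.0ms @ 0 + 789.474ms (1)
2. 789.474ms @ 1 + 789.474ms (1)
3. 1578.947ms @ 2 + 789.474ms (1)
4. 2368.421ms @ 3 + 592.105ms (3/4)
5. 2960.526ms @ 15/4 + 592.105ms (3/4)
6. 3552.632ms @ 9/2 + 1184.211ms (3/2)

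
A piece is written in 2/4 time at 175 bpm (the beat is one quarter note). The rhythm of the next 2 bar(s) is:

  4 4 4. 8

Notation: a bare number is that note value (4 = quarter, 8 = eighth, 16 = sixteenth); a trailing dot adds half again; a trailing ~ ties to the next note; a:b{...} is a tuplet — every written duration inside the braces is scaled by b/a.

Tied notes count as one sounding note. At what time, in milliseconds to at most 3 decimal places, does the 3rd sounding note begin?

note 3 onset = 2b = 685.714ms

1. 0.0ms @ 0 + 342.857ms (1)
2. 342.857ms @ 1 + 342.857ms (1)
3. 685.714ms @ 2 + 514.286ms (3/2)
4. 1200.0ms @ 7/2 + 171.429ms (1/2)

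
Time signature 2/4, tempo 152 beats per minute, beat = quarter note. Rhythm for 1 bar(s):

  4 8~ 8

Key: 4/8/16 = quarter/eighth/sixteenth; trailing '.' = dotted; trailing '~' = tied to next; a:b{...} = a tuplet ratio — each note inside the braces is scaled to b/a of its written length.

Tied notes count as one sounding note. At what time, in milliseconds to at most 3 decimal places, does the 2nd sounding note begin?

note 2 onset = 1b = 394.737ms

1. 0.0ms @ 0 + 394.737ms (1)
2. 394.737ms @ 1 + 394.737ms (1)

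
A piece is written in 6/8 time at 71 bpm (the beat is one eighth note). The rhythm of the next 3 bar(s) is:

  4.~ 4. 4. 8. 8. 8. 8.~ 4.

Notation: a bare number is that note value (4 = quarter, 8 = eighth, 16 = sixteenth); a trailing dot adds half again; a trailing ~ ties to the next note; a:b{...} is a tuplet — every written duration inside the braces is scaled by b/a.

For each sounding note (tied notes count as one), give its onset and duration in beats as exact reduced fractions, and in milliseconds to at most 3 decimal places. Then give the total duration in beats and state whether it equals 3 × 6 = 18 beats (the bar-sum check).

1) 0.0ms=0b +5070.423ms=6b
2) 5070.423ms=6b +2535.211ms=3b
3) 7605.634ms=9b +1267.606ms=3/2b
4) 8873.239ms=21/2b +1267.606ms=3/2b
5) 10140.845ms=12b +1267.606ms=3/2b
6) 11408.451ms=27/2b +3802.817ms=9/2b
Σ=18b of 18 (71bpm 6/8) — PASS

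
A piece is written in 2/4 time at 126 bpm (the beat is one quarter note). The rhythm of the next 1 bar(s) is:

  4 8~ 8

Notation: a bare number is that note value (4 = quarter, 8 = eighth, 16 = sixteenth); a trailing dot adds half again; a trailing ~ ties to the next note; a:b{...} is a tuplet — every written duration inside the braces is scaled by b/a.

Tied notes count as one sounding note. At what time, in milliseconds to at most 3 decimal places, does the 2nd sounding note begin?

note 2 onset = 1b = 476.19ms

1. 0.0ms @ 0 + 476.19ms (1)
2. 476.19ms @ 1 + 476.19ms (1)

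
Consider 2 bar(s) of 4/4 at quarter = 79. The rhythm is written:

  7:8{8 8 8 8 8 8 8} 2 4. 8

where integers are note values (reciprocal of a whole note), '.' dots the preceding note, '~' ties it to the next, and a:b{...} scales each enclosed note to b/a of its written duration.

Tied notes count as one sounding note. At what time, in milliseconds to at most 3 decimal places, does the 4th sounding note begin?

note 4 onset = 12/7b = 1301.989ms

1. 0.0ms @ 0 + 433.996ms (4/7)
2. 433.996ms @ 4/7 + 433.996ms (4/7)
3. 867.993ms @ 8/7 + 433.996ms (4/7)
4. 1301.989ms @ 12/7 + 433.996ms (4/7)
5. 1735.986ms @ 16/7 + 433.996ms (4/7)
6. 2169.982ms @ 20/7 + 433.996ms (4/7)
7. 2603.978ms @ 24/7 + 433.996ms (4/7)
8. 3037.975ms @ 4 + 1518.987ms (2)
9. 4556.962ms @ 6 + 1139.241ms (3/2)
10. 5696.203ms @ 15/2 + 379.747ms (1/2)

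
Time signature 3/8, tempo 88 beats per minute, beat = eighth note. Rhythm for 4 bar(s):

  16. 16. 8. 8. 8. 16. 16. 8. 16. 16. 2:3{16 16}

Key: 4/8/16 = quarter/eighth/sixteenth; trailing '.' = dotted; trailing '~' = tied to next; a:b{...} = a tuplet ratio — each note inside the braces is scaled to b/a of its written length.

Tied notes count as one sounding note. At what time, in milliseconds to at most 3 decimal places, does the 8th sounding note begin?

1. 0.0ms @ 0 + 511.364ms (3/4)
2. 511.364ms @ 3/4 + 511.364ms (3/4)
3. 1022.727ms @ 3/2 + 1022.727ms (3/2)
4. 2045.455ms @ 3 + 1022.727ms (3/2)
5. 3068.182ms @ 9/2 + 1022.727ms (3/2)
6. 4090.909ms @ 6 + 511.364ms (3/4)
7. 4602.273ms @ 27/4 + 511.364ms (3/4)
8. 5113.636ms @ 15/2 + 1022.727ms (3/2)
9. 6136.364ms @ 9 + 511.364ms (3/4)
10. 6647.727ms @ 39/4 + 511.364ms (3/4)
11. 7159.091ms @ 21/2 + 511.364ms (3/4)
12. 7670.455ms @ 45/4 + 511.364ms (3/4)

note 8 onset = 15/2b = 5113.636ms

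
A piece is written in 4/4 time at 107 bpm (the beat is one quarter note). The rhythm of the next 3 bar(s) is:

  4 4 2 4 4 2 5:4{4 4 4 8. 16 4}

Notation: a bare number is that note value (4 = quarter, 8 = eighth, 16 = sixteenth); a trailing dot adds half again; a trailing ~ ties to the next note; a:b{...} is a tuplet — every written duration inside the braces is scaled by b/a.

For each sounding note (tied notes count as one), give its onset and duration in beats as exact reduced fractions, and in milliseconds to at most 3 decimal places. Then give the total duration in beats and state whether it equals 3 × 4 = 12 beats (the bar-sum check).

1) 0.0ms=0b +560.748ms=1b
2) 560.748ms=1b +560.748ms=1b
3) 1121.495ms=2b +1121.495ms=2b
4) 2242.991ms=4b +560.748ms=1b
5) 2803.738ms=5b +560.748ms=1b
6) 3364.486ms=6b +1121.495ms=2b
7) 4485.981ms=8b +448.598ms=4/5b
8) 4934.579ms=44/5b +448.598ms=4/5b
9) 5383.178ms=48/5b +448.598ms=4/5b
10) 5831.776ms=52/5b +336.449ms=3/5b
11) 6168.224ms=11b +112.15ms=1/5b
12) 6280.374ms=56/5b +448.598ms=4/5b
Σ=12b of 12 (107bpm 4/4) — PASS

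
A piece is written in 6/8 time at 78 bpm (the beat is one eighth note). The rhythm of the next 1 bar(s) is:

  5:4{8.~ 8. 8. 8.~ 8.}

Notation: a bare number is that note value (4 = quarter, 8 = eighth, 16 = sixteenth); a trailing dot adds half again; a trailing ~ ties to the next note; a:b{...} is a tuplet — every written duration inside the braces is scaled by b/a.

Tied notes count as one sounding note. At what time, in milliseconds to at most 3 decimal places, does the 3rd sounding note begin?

1. 0.0ms @ 0 + 1846.154ms (12/5)
2. 1846.154ms @ 12/5 + 923.077ms (6/5)
3. 2769.231ms @ 18/5 + 1846.154ms (12/5)

note 3 onset = 18/5b = 2769.231ms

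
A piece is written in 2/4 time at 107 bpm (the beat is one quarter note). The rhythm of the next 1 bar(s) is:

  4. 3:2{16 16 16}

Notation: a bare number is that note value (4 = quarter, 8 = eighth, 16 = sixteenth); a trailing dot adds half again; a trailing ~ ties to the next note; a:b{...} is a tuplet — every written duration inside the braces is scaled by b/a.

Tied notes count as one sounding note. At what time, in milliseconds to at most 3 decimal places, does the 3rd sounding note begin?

1. 0.0ms @ 0 + 841.121ms (3/2)
2. 841.121ms @ 3/2 + 93.458ms (1/6)
3. 934.579ms @ 5/3 + 93.458ms (1/6)
4. 1028.037ms @ 11/6 + 93.458ms (1/6)

note 3 onset = 5/3b = 934.579ms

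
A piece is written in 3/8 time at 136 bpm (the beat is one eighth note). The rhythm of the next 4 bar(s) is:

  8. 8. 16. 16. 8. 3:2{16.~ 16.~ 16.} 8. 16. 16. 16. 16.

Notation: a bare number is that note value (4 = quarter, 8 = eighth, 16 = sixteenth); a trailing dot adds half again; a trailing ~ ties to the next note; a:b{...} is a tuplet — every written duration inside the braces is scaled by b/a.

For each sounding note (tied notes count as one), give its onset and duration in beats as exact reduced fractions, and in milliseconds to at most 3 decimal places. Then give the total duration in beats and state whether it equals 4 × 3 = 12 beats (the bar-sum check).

1) 0.0ms=0b +661.765ms=3/2b
2) 661.765ms=3/2b +661.765ms=3/2b
3) 1323.529ms=3b +330.882ms=3/4b
4) 1654.412ms=15/4b +330.882ms=3/4b
5) 1985.294ms=9/2b +661.765ms=3/2b
6) 2647.059ms=6b +661.765ms=3/2b
7) 3308.824ms=15/2b +661.765ms=3/2b
8) 3970.588ms=9b +330.882ms=3/4b
9) 4301.471ms=39/4b +330.882ms=3/4b
10) 4632.353ms=21/2b +330.882ms=3/4b
11) 4963.235ms=45/4b +330.882ms=3/4b
Σ=12b of 12 (136bpm 3/8) — PASS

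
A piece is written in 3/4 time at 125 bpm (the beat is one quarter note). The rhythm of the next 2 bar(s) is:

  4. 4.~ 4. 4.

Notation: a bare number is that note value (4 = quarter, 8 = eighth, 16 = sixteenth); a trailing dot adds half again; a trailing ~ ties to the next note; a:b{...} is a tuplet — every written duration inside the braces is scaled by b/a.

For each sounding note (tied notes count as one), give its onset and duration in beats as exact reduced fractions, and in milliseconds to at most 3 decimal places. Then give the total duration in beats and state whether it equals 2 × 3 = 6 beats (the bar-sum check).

1) 0.0ms=0b +720.0ms=3/2b
2) 720.0ms=3/2b +1440.0ms=3b
3) 2160.0ms=9/2b +720.0ms=3/2b
Σ=6b of 6 (125bpm 3/4) — PASS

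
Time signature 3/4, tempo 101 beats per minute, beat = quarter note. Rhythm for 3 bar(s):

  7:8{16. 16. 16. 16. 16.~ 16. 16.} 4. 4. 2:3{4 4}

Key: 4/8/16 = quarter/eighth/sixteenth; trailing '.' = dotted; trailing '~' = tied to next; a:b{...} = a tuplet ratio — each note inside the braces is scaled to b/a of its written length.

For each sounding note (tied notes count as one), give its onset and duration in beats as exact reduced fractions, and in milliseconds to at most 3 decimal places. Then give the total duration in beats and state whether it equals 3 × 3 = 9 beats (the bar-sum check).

1) 0.0ms=0b +254.597ms=3/7b
2) 254.597ms=3/7b +254.597ms=3/7b
3) 509.194ms=6/7b +254.597ms=3/7b
4) 763.791ms=9/7b +254.597ms=3/7b
5) 1018.388ms=12/7b +509.194ms=6/7b
6) 1527.581ms=18/7b +254.597ms=3/7b
7) 1782.178ms=3b +891.089ms=3/2b
8) 2673.267ms=9/2b +891.089ms=3/2b
9) 3564.356ms=6b +891.089ms=3/2b
10) 4455.446ms=15/2b +891.089ms=3/2b
Σ=9b of 9 (101bpm 3/4) — PASS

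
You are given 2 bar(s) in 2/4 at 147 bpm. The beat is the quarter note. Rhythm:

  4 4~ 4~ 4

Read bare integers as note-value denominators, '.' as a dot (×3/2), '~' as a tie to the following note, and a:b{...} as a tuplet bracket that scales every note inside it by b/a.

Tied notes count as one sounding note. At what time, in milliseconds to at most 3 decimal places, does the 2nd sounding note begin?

1. 0.0ms @ 0 + 408.163ms (1)
2. 408.163ms @ 1 + 1224.49ms (3)

note 2 onset = 1b = 408.163ms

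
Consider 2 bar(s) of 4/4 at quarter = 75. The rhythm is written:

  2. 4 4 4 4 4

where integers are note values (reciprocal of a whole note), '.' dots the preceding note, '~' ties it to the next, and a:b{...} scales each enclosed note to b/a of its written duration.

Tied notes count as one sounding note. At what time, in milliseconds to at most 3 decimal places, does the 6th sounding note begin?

1. 0.0ms @ 0 + 2400.0ms (3)
2. 2400.0ms @ 3 + 800.0ms (1)
3. 3200.0ms @ 4 + 800.0ms (1)
4. 4000.0ms @ 5 + 800.0ms (1)
5. 4800.0ms @ 6 + 800.0ms (1)
6. 5600.0ms @ 7 + 800.0ms (1)

note 6 onset = 7b = 5600.0ms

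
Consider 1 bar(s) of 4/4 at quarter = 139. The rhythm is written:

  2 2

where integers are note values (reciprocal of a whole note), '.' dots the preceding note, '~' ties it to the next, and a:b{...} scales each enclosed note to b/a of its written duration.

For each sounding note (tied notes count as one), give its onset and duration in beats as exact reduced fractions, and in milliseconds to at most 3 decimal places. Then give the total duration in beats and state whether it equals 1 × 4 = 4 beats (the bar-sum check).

1) 0.0ms=0b +863.309ms=2b
2) 863.309ms=2b +863.309ms=2b
Σ=4b of 4 (139bpm 4/4) — PASS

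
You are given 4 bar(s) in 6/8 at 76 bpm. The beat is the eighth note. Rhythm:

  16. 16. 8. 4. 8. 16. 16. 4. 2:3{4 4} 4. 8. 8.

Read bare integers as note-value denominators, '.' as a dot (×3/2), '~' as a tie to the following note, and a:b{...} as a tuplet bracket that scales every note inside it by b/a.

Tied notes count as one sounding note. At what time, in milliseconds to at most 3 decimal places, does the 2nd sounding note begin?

note 2 onset = 3/4b = 592.105ms

1. 0.0ms @ 0 + 592.105ms (3/4)
2. 592.105ms @ 3/4 + 592.105ms (3/4)
3. 1184.211ms @ 3/2 + 1184.211ms (3/2)
4. 2368.421ms @ 3 + 2368.421ms (3)
5. 4736.842ms @ 6 + 1184.211ms (3/2)
6. 5921.053ms @ 15/2 + 592.105ms (3/4)
7. 6513.158ms @ 33/4 + 592.105ms (3/4)
8. 7105.263ms @ 9 + 2368.421ms (3)
9. 9473.684ms @ 12 + 2368.421ms (3)
10. 11842.105ms @ 15 + 2368.421ms (3)
11. 14210.526ms @ 18 + 2368.421ms (3)
12. 16578.947ms @ 21 + 1184.211ms (3/2)
13. 17763.158ms @ 45/2 + 1184.211ms (3/2)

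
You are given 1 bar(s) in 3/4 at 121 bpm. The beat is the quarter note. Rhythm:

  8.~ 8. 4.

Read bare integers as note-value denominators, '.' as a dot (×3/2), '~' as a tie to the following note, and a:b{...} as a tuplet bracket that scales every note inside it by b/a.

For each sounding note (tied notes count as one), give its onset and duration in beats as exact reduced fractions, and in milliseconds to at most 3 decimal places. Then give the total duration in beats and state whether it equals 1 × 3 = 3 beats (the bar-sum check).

1) 0.0ms=0b +743.802ms=3/2b
2) 743.802ms=3/2b +743.802ms=3/2b
Σ=3b of 3 (121bpm 3/4) — PASS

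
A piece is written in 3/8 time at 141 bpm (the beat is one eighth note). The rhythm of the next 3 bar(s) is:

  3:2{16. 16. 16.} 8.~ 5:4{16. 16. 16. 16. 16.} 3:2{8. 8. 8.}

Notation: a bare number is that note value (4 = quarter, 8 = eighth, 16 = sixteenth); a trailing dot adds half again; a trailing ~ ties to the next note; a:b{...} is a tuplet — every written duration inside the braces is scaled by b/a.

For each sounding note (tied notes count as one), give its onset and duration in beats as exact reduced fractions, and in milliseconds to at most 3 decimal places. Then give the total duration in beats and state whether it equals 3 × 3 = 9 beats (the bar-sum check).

1) 0.0ms=0b +212.766ms=1/2b
2) 212.766ms=1/2b +212.766ms=1/2b
3) 425.532ms=1b +212.766ms=1/2b
4) 638.298ms=3/2b +893.617ms=21/10b
5) 1531.915ms=18/5b +255.319ms=3/5b
6) 1787.234ms=21/5b +255.319ms=3/5b
7) 2042.553ms=24/5b +255.319ms=3/5b
8) 2297.872ms=27/5b +255.319ms=3/5b
9) 2553.191ms=6b +425.532ms=1b
10) 2978.723ms=7b +425.532ms=1b
11) 3404.255ms=8b +425.532ms=1b
Σ=9b of 9 (141bpm 3/8) — PASS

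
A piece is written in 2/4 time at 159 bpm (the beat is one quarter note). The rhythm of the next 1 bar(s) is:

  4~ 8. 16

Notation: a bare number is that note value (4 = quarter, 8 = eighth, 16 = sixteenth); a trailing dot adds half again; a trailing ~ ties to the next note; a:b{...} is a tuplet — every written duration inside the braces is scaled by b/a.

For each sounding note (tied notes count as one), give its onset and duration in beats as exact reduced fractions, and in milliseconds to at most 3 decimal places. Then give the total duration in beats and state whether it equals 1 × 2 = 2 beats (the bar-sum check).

1) 0.0ms=0b +660.377ms=7/4b
2) 660.377ms=7/4b +94.34ms=1/4b
Σ=2b of 2 (159bpm 2/4) — PASS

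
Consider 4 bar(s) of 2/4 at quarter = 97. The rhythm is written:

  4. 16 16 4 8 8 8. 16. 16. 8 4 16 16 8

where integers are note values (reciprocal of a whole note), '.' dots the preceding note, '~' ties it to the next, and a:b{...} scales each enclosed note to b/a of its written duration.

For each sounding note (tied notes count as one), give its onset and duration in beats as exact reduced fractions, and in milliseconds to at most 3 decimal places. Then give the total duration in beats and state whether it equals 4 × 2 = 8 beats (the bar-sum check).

1) 0.0ms=0b +927.835ms=3/2b
2) 927.835ms=3/2b +154.639ms=1/4b
3) 1082.474ms=7/4b +154.639ms=1/4b
4) 1237.113ms=2b +618.557ms=1b
5) 1855.67ms=3b +309.278ms=1/2b
6) 2164.948ms=7/2b +309.278ms=1/2b
7) 2474.227ms=4b +463.918ms=3/4b
8) 2938.144ms=19/4b +231.959ms=3/8b
9) 3170.103ms=41/8b +231.959ms=3/8b
10) 3402.062ms=11/2b +309.278ms=1/2b
11) 3711.34ms=6b +618.557ms=1b
12) 4329.897ms=7b +154.639ms=1/4b
13) 4484.536ms=29/4b +154.639ms=1/4b
14) 4639.175ms=15/2b +309.278ms=1/2b
Σ=8b of 8 (97bpm 2/4) — PASS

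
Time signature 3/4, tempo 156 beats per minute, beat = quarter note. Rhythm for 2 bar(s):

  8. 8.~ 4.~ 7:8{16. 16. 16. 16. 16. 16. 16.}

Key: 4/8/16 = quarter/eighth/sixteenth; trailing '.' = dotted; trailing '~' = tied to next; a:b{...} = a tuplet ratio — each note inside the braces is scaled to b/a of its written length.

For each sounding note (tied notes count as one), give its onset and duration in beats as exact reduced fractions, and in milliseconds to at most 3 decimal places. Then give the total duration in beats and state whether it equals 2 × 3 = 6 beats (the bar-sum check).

1) 0.0ms=0b +288.462ms=3/4b
2) 288.462ms=3/4b +1030.22ms=75/28b
3) 1318.681ms=24/7b +164.835ms=3/7b
4) 1483.516ms=27/7b +164.835ms=3/7b
5) 1648.352ms=30/7b +164.835ms=3/7b
6) 1813.187ms=33/7b +164.835ms=3/7b
7) 1978.022ms=36/7b +164.835ms=3/7b
8) 2142.857ms=39/7b +164.835ms=3/7b
Σ=6b of 6 (156bpm 3/4) — PASS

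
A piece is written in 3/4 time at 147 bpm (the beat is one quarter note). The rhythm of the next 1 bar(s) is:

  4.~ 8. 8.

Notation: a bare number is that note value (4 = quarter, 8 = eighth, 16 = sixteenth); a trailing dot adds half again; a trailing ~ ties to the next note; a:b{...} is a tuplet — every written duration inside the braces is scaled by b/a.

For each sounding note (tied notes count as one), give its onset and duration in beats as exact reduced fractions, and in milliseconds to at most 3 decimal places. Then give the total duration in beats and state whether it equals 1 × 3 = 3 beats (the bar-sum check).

1) 0.0ms=0b +918.367ms=9/4b
2) 918.367ms=9/4b +306.122ms=3/4b
Σ=3b of 3 (147bpm 3/4) — PASS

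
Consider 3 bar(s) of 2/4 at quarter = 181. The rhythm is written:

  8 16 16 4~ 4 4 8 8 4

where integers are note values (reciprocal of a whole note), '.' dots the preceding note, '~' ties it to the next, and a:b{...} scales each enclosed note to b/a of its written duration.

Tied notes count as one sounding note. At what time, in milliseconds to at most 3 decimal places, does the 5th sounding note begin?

note 5 onset = 3b = 994.475ms

1. 0.0ms @ 0 + 165.746ms (1/2)
2. 165.746ms @ 1/2 + 82.873ms (1/4)
3. 248.619ms @ 3/4 + 82.873ms (1/4)
4. 331.492ms @ 1 + 662.983ms (2)
5. 994.475ms @ 3 + 331.492ms (1)
6. 1325.967ms @ 4 + 165.746ms (1/2)
7. 1491.713ms @ 9/2 + 165.746ms (1/2)
8. 1657.459ms @ 5 + 331.492ms (1)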